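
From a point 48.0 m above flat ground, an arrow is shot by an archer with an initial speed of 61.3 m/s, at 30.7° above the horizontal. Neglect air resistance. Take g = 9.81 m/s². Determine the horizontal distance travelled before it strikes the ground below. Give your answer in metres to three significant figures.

Components: vₓ = 61.30 cos 30.7° = 52.71 m/s, v_y0 = 61.30 sin 30.7° = 31.30 m/s.
Vertical motion (up positive, ground at y = 0): 4.905 t² − (31.30) t − 48.0 = 0, so t = (31.30 + √(31.30² + 2·9.81·48.0)) / 9.81 = (31.30 + 43.83) / 9.81 = 7.658 s.
Horizontal distance: R = vₓ t = 52.71 × 7.658 = 403.7 m.

404 m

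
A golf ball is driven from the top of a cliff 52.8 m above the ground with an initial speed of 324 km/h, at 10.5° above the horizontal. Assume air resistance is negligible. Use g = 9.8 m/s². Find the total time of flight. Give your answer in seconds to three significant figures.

5.36 s

Convert: 324 km/h = 324/3.6 = 90.00 m/s.
Horizontal component vₓ = 90.00 cos 10.5° = 88.49 m/s; vertical v_y0 = 90.00 sin 10.5° = 16.40 m/s.
The projectile lands when y = 52.8 + (16.40) t − ½·9.80·t² = 0. Positive root: t = (16.40 + √(16.40² + 2·9.80·52.8)) / 9.80 = (16.40 + 36.11) / 9.80 = 5.358 s.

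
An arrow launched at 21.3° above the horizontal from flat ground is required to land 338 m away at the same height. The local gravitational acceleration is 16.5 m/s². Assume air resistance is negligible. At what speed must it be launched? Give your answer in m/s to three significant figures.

From R = (v₀² / g) sin 2θ: v₀ = √(gR / sin 2θ).
v₀ = √(16.5 × 338 / sin 42.60°) = √(5577 / 0.6769) = √8239.3 = 90.77 m/s.

90.8 m/s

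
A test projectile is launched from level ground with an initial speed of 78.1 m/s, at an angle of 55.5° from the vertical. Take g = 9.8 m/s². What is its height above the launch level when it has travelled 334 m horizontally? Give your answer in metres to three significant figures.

Horizontal component vₓ = 78.10 sin 55.5° = 64.36 m/s; vertical v_y0 = 78.10 cos 55.5° = 44.24 m/s.
At x = 334 m, t = x/vₓ = 334/64.36 = 5.189 s.
Height: y = v_y0 t − ½ g t² = 44.24 × 5.189 − 4.900 × 5.189² = 229.6 − 131.9 = 97.60 m.

97.6 m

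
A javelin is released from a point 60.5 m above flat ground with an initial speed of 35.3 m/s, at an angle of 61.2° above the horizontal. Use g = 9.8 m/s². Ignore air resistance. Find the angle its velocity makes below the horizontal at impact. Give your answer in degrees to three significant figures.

Resolve: vₓ = 35.30 cos 61.2° = 17.01 m/s and v_y0 = 35.30 sin 61.2° = 30.93 m/s.
With up positive and y = 0 at the ground: y(t) = 60.5 + (30.93) t − 4.900 t². Setting y = 0 and taking the positive root: t = [30.93 + √(30.93² + 2·9.80·60.5)] / 9.80 = (30.93 + 46.29) / 9.80 = 7.880 s.
At impact: v_y = v_y0 − g t = −46.29 m/s; vₓ = 17.01 m/s.
Angle below horizontal: arctan(|v_y|/vₓ) = arctan(46.29/17.01) = 69.83°.

69.8°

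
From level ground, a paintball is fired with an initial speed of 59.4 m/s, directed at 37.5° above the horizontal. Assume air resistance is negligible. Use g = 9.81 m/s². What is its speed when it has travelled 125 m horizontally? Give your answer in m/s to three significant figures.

Resolve: vₓ = 59.40 cos 37.5° = 47.13 m/s and v_y0 = 59.40 sin 37.5° = 36.16 m/s.
At x = 125 m, t = x/vₓ = 125/47.13 = 2.653 s.
Vertical velocity there: v_y = v_y0 − g t = 36.16 − 9.81 × 2.653 = 10.14 m/s.
Speed: √(vₓ² + v_y²) = √(47.13² + 10.14²) = 48.20 m/s.

48.2 m/s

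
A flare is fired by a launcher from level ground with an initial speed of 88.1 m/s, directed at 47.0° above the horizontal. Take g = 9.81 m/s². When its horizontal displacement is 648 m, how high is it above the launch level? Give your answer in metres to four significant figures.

Components: vₓ = 88.10 cos 47.0° = 60.08 m/s, v_y0 = 88.10 sin 47.0° = 64.43 m/s.
x = vₓ t ⇒ t = 648/60.08 = 10.78 s.
Height: y = v_y0 t − ½ g t² = 64.43 × 10.78 − 4.905 × 10.78² = 694.9 − 570.5 = 124.4 m.

124.4 m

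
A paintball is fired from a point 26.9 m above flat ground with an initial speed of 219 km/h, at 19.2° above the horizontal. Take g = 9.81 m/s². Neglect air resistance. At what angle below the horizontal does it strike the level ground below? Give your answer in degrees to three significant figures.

27.9°

Convert: 219 km/h = 219/3.6 = 60.83 m/s.
Resolve: vₓ = 60.83 cos 19.2° = 57.45 m/s and v_y0 = 60.83 sin 19.2° = 20.01 m/s.
With up positive and y = 0 at the ground: y(t) = 26.9 + (20.01) t − 4.905 t². Setting y = 0 and taking the positive root: t = [20.01 + √(20.01² + 2·9.81·26.9)] / 9.81 = (20.01 + 30.46) / 9.81 = 5.145 s.
At impact: v_y = v_y0 − g t = −30.46 m/s; vₓ = 57.45 m/s.
Angle below horizontal: arctan(|v_y|/vₓ) = arctan(30.46/57.45) = 27.94°.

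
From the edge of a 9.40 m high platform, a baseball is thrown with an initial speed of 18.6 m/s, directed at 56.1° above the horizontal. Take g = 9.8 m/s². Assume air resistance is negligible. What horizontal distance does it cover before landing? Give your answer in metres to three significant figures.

Resolve: vₓ = 18.60 cos 56.1° = 10.37 m/s and v_y0 = 18.60 sin 56.1° = 15.44 m/s.
With up positive and y = 0 at the ground: y(t) = 9.40 + (15.44) t − 4.900 t². Setting y = 0 and taking the positive root: t = [15.44 + √(15.44² + 2·9.80·9.40)] / 9.80 = (15.44 + 20.56) / 9.80 = 3.673 s.
Horizontal distance: R = vₓ t = 10.37 × 3.673 = 38.10 m.

38.1 m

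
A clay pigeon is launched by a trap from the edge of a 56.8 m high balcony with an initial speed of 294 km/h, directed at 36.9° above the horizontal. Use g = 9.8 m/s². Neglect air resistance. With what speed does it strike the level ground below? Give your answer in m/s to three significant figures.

Convert: 294 km/h = 294/3.6 = 81.67 m/s.
Resolve: vₓ = 81.67 cos 36.9° = 65.31 m/s and v_y0 = 81.67 sin 36.9° = 49.03 m/s.
With up positive and y = 0 at the ground: y(t) = 56.8 + (49.03) t − 4.900 t². Setting y = 0 and taking the positive root: t = [49.03 + √(49.03² + 2·9.80·56.8)] / 9.80 = (49.03 + 59.31) / 9.80 = 11.06 s.
Vertical velocity at impact: v_y = v_y0 − g t = 49.03 − 9.80 × 11.06 = −59.31 m/s.
Speed: |v| = √(vₓ² + v_y²) = √(65.31² + 59.31²) = 88.22 m/s.

88.2 m/s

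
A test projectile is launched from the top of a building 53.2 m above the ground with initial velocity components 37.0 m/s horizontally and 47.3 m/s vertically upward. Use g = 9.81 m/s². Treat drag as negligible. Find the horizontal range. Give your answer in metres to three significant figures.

394 m

The projectile lands when y = 53.2 + (47.30) t − ½·9.81·t² = 0. Positive root: t = (47.30 + √(47.30² + 2·9.81·53.2)) / 9.81 = (47.30 + 57.28) / 9.81 = 10.66 s.
Horizontal distance: R = vₓ t = 37.00 × 10.66 = 394.4 m.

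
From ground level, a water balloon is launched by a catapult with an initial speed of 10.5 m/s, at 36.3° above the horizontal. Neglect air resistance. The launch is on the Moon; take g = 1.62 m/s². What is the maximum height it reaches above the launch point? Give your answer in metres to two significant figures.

Resolve: vₓ = 10.50 cos 36.3° = 8.462 m/s and v_y0 = 10.50 sin 36.3° = 6.216 m/s.
Peak height H = v_y0² / (2g) = 38.640 / 3.240 = 11.93 m.

12 m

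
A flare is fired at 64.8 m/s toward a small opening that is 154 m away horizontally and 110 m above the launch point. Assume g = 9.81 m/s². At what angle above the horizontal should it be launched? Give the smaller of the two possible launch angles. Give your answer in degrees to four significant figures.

Trajectory: y = x tanθ − g x² (1 + tan²θ)/(2v₀²). With x = 154, y = 110, v₀ = 64.8, g = 9.81:
27.70 tan²θ − 154 tanθ + (137.7) = 0.
tanθ = [154 ± √(154² − 4 × 27.70 × (137.7))] / (2 × 27.70) = (154 ± 91.96) / 55.41, giving tanθ = 1.120 or 4.439.
θ = 48.23° or 77.31°; the smaller is 48.23°.

48.23°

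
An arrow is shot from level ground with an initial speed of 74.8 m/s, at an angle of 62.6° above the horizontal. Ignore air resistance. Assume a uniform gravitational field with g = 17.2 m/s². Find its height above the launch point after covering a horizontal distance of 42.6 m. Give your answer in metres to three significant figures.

69.0 m

Horizontal component vₓ = 74.80 cos 62.6° = 34.42 m/s; vertical v_y0 = 74.80 sin 62.6° = 66.41 m/s.
Time to reach x = 42.6 m: t = x/vₓ = 42.6/34.42 = 1.238 s.
Height: y = v_y0 t − ½ g t² = 66.41 × 1.238 − 8.600 × 1.238² = 82.18 − 13.17 = 69.01 m.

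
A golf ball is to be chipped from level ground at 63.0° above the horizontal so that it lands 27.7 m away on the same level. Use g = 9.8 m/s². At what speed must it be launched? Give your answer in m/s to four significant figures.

18.32 m/s

From R = (v₀² / g) sin 2θ: v₀ = √(gR / sin 2θ).
v₀ = √(9.80 × 27.7 / sin 126.0°) = √(271.5 / 0.8090) = √335.54 = 18.32 m/s.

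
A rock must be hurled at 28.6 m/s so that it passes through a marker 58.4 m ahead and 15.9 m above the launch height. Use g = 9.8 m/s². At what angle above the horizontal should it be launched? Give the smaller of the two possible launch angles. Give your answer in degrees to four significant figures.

Trajectory: y = x tanθ − g x² (1 + tan²θ)/(2v₀²). With x = 58.4, y = 15.9, v₀ = 28.6, g = 9.80:
20.43 tan²θ − 58.4 tanθ + (36.33) = 0.
tanθ = [58.4 ± √(58.4² − 4 × 20.43 × (36.33))] / (2 × 20.43) = (58.4 ± 21.01) / 40.86, giving tanθ = 0.9150 or 1.943.
θ = 42.46° or 62.77°; the smaller is 42.46°.

42.46°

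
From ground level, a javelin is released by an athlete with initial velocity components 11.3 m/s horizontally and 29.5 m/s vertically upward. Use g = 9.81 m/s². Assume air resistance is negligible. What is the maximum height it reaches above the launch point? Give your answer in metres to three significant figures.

Peak height H = v_y0² / (2g) = 870.25 / 19.62 = 44.36 m.

44.4 m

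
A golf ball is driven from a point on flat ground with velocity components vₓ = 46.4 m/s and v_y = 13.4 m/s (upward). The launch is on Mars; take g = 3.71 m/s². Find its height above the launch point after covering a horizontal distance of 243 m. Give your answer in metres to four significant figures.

Time to reach x = 243 m: t = x/vₓ = 243/46.40 = 5.237 s.
Height: y = v_y0 t − ½ g t² = 13.40 × 5.237 − 1.855 × 5.237² = 70.18 − 50.88 = 19.30 m.

19.30 m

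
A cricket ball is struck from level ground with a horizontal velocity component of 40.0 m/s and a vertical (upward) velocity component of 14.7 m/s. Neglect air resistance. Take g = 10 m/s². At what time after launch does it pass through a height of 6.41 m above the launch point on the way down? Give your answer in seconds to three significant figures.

Set y = v_y0 t − ½ g t² = 6.41: 5.000 t² − 14.70 t + 6.41 = 0.
Quadratic formula: t = (14.70 ± √87.890) / 10.0 = (14.70 ± 9.375) / 10.0 → t = 0.5325 s or 2.407 s.
The descending-branch root is 2.407 s.

2.41 s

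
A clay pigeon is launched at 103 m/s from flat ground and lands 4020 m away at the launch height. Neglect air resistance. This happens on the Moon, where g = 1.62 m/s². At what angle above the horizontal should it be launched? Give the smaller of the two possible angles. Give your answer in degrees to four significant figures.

18.93°

From R = (v₀²/g) sin 2θ: sin 2θ = 1.62 × 4020 / 10609 = 0.6139.
2θ = 37.87° or 180° − 37.87° = 142.1°, so θ = 18.93° or 71.07°.
The smaller angle is 18.93°.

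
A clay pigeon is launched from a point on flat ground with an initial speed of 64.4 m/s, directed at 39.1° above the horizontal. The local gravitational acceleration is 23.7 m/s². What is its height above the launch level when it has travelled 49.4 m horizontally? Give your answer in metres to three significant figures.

Resolve: vₓ = 64.40 cos 39.1° = 49.98 m/s and v_y0 = 64.40 sin 39.1° = 40.62 m/s.
At x = 49.4 m, t = x/vₓ = 49.4/49.98 = 0.9884 s.
Height: y = v_y0 t − ½ g t² = 40.62 × 0.9884 − 11.85 × 0.9884² = 40.15 − 11.58 = 28.57 m.

28.6 m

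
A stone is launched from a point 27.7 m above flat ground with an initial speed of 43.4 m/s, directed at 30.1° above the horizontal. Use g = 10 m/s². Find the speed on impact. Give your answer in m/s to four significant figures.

vₓ = 43.40 cos 30.1° = 37.55 m/s; v_y0 = 43.40 sin 30.1° = 21.77 m/s.
The projectile lands when y = 27.7 + (21.77) t − ½·10.0·t² = 0. Positive root: t = (21.77 + √(21.77² + 2·10.0·27.7)) / 10.0 = (21.77 + 32.06) / 10.0 = 5.382 s.
Vertical velocity at impact: v_y = v_y0 − g t = 21.77 − 10.0 × 5.382 = −32.06 m/s.
Speed: |v| = √(vₓ² + v_y²) = √(37.55² + 32.06²) = 49.37 m/s.

49.37 m/s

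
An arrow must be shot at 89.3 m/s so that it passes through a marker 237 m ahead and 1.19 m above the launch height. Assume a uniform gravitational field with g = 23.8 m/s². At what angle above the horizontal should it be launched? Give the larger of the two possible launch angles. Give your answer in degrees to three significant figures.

67.4°

Trajectory: y = x tanθ − g x² (1 + tan²θ)/(2v₀²). With x = 237, y = 1.19, v₀ = 89.3, g = 23.8:
83.82 tan²θ − 237 tanθ + (85.01) = 0.
tanθ = [237 ± √(237² − 4 × 83.82 × (85.01))] / (2 × 83.82) = (237 ± 166.3) / 167.6, giving tanθ = 0.4215 or 2.406.
θ = 22.86° or 67.43°; the larger is 67.43°.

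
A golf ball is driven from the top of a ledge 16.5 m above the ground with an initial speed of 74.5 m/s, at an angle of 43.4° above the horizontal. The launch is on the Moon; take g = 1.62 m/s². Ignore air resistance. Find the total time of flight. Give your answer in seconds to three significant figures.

63.5 s

Resolve: vₓ = 74.50 cos 43.4° = 54.13 m/s and v_y0 = 74.50 sin 43.4° = 51.19 m/s.
The projectile lands when y = 16.5 + (51.19) t − ½·1.62·t² = 0. Positive root: t = (51.19 + √(51.19² + 2·1.62·16.5)) / 1.62 = (51.19 + 51.71) / 1.62 = 63.52 s.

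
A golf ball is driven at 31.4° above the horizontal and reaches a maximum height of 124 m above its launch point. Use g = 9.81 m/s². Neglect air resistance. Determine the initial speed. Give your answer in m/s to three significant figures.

At the peak v_y = 0, so v_y0 = √(2gH) = √(2 × 9.81 × 124) = 49.32 m/s.
v_y0 = v₀ sin θ ⇒ v₀ = 49.32 / sin 31.4° = 94.67 m/s.

94.7 m/s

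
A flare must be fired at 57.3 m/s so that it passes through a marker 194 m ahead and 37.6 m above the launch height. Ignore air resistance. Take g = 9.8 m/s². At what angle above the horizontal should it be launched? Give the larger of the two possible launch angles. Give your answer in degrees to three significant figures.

Trajectory: y = x tanθ − g x² (1 + tan²θ)/(2v₀²). With x = 194, y = 37.6, v₀ = 57.3, g = 9.80:
56.17 tan²θ − 194 tanθ + (93.77) = 0.
tanθ = [194 ± √(194² − 4 × 56.17 × (93.77))] / (2 × 56.17) = (194 ± 128.7) / 112.3, giving tanθ = 0.5811 or 2.873.
θ = 30.16° or 70.81°; the larger is 70.81°.

70.8°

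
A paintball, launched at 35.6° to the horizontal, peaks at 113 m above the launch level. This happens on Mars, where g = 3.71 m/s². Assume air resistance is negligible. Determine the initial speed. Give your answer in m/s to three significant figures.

49.7 m/s

At the peak v_y = 0, so v_y0 = √(2gH) = √(2 × 3.71 × 113) = 28.96 m/s.
v_y0 = v₀ sin θ ⇒ v₀ = 28.96 / sin 35.6° = 49.74 m/s.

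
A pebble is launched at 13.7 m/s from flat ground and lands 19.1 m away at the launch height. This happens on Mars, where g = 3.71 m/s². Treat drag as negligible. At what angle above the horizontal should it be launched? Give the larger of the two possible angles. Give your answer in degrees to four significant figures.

78.91°

From R = (v₀²/g) sin 2θ: sin 2θ = 3.71 × 19.1 / 187.69 = 0.3775.
2θ = 22.18° or 180° − 22.18° = 157.8°, so θ = 11.09° or 78.91°.
The larger angle is 78.91°.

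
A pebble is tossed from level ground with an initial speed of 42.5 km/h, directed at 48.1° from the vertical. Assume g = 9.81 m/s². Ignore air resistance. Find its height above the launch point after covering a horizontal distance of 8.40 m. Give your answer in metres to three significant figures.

3.05 m

Convert: 42.5 km/h = 42.5/3.6 = 11.81 m/s.
vₓ = 11.81 sin 48.1° = 8.787 m/s; v_y0 = 11.81 cos 48.1° = 7.884 m/s.
Time to reach x = 8.40 m: t = x/vₓ = 8.40/8.787 = 0.9560 s.
Height: y = v_y0 t − ½ g t² = 7.884 × 0.9560 − 4.905 × 0.9560² = 7.537 − 4.482 = 3.054 m.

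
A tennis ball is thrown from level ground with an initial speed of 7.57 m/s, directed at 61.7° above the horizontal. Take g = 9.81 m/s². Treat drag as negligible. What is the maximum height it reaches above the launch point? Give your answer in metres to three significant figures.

Resolve: vₓ = 7.570 cos 61.7° = 3.589 m/s and v_y0 = 7.570 sin 61.7° = 6.665 m/s.
At the apex v_y = 0, so H = v_y0²/(2g) = 6.665²/19.62 = 2.264 m.

2.26 m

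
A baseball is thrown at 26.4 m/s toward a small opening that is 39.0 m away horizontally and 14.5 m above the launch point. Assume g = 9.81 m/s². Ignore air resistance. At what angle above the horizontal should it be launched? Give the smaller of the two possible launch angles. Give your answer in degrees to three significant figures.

Trajectory: y = x tanθ − g x² (1 + tan²θ)/(2v₀²). With x = 39.0, y = 14.5, v₀ = 26.4, g = 9.81:
10.70 tan²θ − 39.0 tanθ + (25.20) = 0.
tanθ = [39.0 ± √(39.0² − 4 × 10.70 × (25.20))] / (2 × 10.70) = (39.0 ± 21.02) / 21.41, giving tanθ = 0.8399 or 2.804.
θ = 40.03° or 70.37°; the smaller is 40.03°.

40.0°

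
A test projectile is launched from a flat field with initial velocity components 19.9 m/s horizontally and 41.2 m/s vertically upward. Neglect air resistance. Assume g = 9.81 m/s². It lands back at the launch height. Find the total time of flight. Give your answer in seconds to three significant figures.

8.40 s

Time of flight on level ground: T = 2 v_y0 / g = 2 × 41.20 / 9.81 = 8.400 s.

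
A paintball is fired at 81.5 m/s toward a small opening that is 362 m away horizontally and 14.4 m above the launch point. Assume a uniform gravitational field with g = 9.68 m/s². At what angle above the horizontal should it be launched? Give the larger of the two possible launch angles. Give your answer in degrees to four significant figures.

73.87°

Trajectory: y = x tanθ − g x² (1 + tan²θ)/(2v₀²). With x = 362, y = 14.4, v₀ = 81.5, g = 9.68:
95.49 tan²θ − 362 tanθ + (109.9) = 0.
tanθ = [362 ± √(362² − 4 × 95.49 × (109.9))] / (2 × 95.49) = (362 ± 298.4) / 191.0, giving tanθ = 0.3328 or 3.458.
θ = 18.41° or 73.87°; the larger is 73.87°.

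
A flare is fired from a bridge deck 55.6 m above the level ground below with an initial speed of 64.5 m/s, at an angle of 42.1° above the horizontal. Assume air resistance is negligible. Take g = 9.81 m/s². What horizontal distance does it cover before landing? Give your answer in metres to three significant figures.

476 m

vₓ = 64.50 cos 42.1° = 47.86 m/s; v_y0 = 64.50 sin 42.1° = 43.24 m/s.
The projectile lands when y = 55.6 + (43.24) t − ½·9.81·t² = 0. Positive root: t = (43.24 + √(43.24² + 2·9.81·55.6)) / 9.81 = (43.24 + 54.41) / 9.81 = 9.955 s.
Horizontal distance: R = vₓ t = 47.86 × 9.955 = 476.4 m.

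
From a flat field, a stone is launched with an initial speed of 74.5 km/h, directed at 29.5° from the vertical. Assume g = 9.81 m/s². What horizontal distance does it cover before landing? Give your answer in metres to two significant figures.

Convert: 74.5 km/h = 74.5/3.6 = 20.69 m/s.
Horizontal component vₓ = 20.69 sin 29.5° = 10.19 m/s; vertical v_y0 = 20.69 cos 29.5° = 18.01 m/s.
Time aloft: T = 2 v_y0 / g = 2 × 18.01 / 9.81 = 3.672 s.
Horizontal distance R = vₓ T = 10.19 × 3.672 = 37.42 m.

37 m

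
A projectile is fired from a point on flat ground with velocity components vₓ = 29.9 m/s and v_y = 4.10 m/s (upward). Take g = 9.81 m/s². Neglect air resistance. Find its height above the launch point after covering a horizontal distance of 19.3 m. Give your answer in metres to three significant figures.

x = vₓ t ⇒ t = 19.3/29.90 = 0.6455 s.
Height: y = v_y0 t − ½ g t² = 4.100 × 0.6455 − 4.905 × 0.6455² = 2.646 − 2.044 = 0.6028 m.

0.603 m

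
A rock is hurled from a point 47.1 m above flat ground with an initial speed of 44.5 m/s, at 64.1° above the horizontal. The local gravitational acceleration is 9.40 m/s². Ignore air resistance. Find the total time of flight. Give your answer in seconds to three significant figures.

9.56 s

vₓ = 44.50 cos 64.1° = 19.44 m/s; v_y0 = 44.50 sin 64.1° = 40.03 m/s.
The projectile lands when y = 47.1 + (40.03) t − ½·9.40·t² = 0. Positive root: t = (40.03 + √(40.03² + 2·9.40·47.1)) / 9.40 = (40.03 + 49.88) / 9.40 = 9.565 s.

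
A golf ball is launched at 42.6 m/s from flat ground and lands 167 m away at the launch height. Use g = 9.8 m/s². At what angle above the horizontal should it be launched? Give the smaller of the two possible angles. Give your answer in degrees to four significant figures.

Level-ground range R = v₀² sin(2θ)/g ⇒ sin(2θ) = gR/v₀² = 9.80 × 167 / 42.6² = 0.9018.
2θ = 64.40° or 180° − 64.40° = 115.6°, so θ = 32.20° or 57.80°.
The smaller angle is 32.20°.

32.20°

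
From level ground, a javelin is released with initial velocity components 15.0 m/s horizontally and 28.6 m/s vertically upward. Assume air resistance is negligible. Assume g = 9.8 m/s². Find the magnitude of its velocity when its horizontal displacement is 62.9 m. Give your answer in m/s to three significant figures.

x = vₓ t ⇒ t = 62.9/15.00 = 4.193 s.
Vertical velocity there: v_y = v_y0 − g t = 28.60 − 9.80 × 4.193 = −12.49 m/s.
Speed: √(vₓ² + v_y²) = √(15.00² + 12.49²) = 19.52 m/s.

19.5 m/s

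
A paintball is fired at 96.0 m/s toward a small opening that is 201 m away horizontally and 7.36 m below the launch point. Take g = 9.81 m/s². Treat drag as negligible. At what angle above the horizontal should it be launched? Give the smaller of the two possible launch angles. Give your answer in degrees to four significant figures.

4.055°

Trajectory: y = x tanθ − g x² (1 + tan²θ)/(2v₀²). With x = 201, y = −7.36, v₀ = 96.0, g = 9.81:
21.50 tan²θ − 201 tanθ + (14.14) = 0.
tanθ = [201 ± √(201² − 4 × 21.50 × (14.14))] / (2 × 21.50) = (201 ± 198.0) / 43.00, giving tanθ = 0.07090 or 9.277.
θ = 4.055° or 83.85°; the smaller is 4.055°.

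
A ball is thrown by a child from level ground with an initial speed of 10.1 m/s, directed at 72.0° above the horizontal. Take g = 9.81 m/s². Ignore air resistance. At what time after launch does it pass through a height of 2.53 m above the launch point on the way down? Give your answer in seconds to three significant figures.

Resolve: vₓ = 10.10 cos 72.0° = 3.121 m/s and v_y0 = 10.10 sin 72.0° = 9.606 m/s.
Require v_y0 t − ½ g t² = 2.53, i.e. 4.905 t² − 9.606 t + 2.53 = 0.
Quadratic formula: t = (9.606 ± √42.630) / 9.81 = (9.606 ± 6.529) / 9.81 → t = 0.3136 s or 1.645 s.
The descending-branch root is 1.645 s.

1.64 s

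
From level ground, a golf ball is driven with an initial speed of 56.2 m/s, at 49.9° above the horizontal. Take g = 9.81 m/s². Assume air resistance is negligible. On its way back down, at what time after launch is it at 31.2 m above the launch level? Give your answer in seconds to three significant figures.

Horizontal component vₓ = 56.20 cos 49.9° = 36.20 m/s; vertical v_y0 = 56.20 sin 49.9° = 42.99 m/s.
Height y(t) = 42.99 t − 4.905 t² = 31.2 gives 4.905 t² − 42.99 t + 31.2 = 0.
Quadratic formula: t = (42.99 ± √1235.9) / 9.81 = (42.99 ± 35.16) / 9.81 → t = 0.7985 s or 7.966 s.
The descending-branch root is 7.966 s.

7.97 s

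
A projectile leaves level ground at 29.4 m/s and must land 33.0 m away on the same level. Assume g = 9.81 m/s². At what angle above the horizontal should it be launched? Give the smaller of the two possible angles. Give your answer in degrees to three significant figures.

Level-ground range R = v₀² sin(2θ)/g ⇒ sin(2θ) = gR/v₀² = 9.81 × 33.0 / 29.4² = 0.3745.
2θ = 22.00° or 180° − 22.00° = 158.0°, so θ = 11.00° or 79.00°.
The smaller angle is 11.00°.

11.0°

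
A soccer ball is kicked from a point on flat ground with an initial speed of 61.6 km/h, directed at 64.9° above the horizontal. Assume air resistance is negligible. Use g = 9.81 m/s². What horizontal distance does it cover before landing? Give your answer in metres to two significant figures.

Convert: 61.6 km/h = 61.6/3.6 = 17.11 m/s.
Horizontal component vₓ = 17.11 cos 64.9° = 7.259 m/s; vertical v_y0 = 17.11 sin 64.9° = 15.50 m/s.
Time aloft: T = 2 v_y0 / g = 2 × 15.50 / 9.81 = 3.159 s.
Horizontal distance R = vₓ T = 7.259 × 3.159 = 22.93 m.

23 m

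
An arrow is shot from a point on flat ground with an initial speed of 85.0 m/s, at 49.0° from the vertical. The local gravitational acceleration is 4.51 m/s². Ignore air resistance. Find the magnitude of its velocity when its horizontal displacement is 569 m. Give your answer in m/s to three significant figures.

66.1 m/s

vₓ = 85.00 sin 49.0° = 64.15 m/s; v_y0 = 85.00 cos 49.0° = 55.77 m/s.
Time to reach x = 569 m: t = x/vₓ = 569/64.15 = 8.870 s.
Vertical velocity there: v_y = v_y0 − g t = 55.77 − 4.51 × 8.870 = 15.76 m/s.
Speed: √(vₓ² + v_y²) = √(64.15² + 15.76²) = 66.06 m/s.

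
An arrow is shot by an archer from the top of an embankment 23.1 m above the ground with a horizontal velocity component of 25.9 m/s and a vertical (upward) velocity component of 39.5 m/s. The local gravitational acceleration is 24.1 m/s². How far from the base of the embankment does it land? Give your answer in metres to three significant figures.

With up positive and y = 0 at the ground: y(t) = 23.1 + (39.50) t − 12.05 t². Setting y = 0 and taking the positive root: t = [39.50 + √(39.50² + 2·24.1·23.1)] / 24.1 = (39.50 + 51.71) / 24.1 = 3.785 s.
Horizontal distance: R = vₓ t = 25.90 × 3.785 = 98.02 m.

98.0 m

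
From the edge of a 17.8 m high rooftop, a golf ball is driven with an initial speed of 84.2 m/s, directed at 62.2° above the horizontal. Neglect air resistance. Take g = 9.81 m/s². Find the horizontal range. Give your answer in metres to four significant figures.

605.5 m

vₓ = 84.20 cos 62.2° = 39.27 m/s; v_y0 = 84.20 sin 62.2° = 74.48 m/s.
With up positive and y = 0 at the ground: y(t) = 17.8 + (74.48) t − 4.905 t². Setting y = 0 and taking the positive root: t = [74.48 + √(74.48² + 2·9.81·17.8)] / 9.81 = (74.48 + 76.79) / 9.81 = 15.42 s.
Horizontal distance: R = vₓ t = 39.27 × 15.42 = 605.5 m.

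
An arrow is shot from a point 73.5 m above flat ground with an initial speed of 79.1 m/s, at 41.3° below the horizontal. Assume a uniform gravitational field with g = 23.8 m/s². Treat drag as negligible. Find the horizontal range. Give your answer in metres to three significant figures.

66.6 m

Horizontal component vₓ = 79.10 cos 41.3° = 59.42 m/s; vertical v_y0 = −52.21 m/s (downward).
The projectile lands when y = 73.5 + (−52.21) t − ½·23.8·t² = 0. Positive root: t = (−52.21 + √(52.21² + 2·23.8·73.5)) / 23.8 = (−52.21 + 78.89) / 23.8 = 1.121 s.
Horizontal distance: R = vₓ t = 59.42 × 1.121 = 66.63 m.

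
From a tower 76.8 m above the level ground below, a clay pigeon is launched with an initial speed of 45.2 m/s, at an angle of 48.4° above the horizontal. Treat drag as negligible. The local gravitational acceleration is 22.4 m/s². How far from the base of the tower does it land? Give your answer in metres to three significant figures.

136 m

Components: vₓ = 45.20 cos 48.4° = 30.01 m/s, v_y0 = 45.20 sin 48.4° = 33.80 m/s.
Vertical motion (up positive, ground at y = 0): 11.20 t² − (33.80) t − 76.8 = 0, so t = (33.80 + √(33.80² + 2·22.4·76.8)) / 22.4 = (33.80 + 67.70) / 22.4 = 4.531 s.
Horizontal distance: R = vₓ t = 30.01 × 4.531 = 136.0 m.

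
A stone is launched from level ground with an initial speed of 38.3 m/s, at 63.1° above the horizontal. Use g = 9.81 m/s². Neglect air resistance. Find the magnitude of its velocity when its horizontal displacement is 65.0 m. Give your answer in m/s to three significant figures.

17.5 m/s

Resolve: vₓ = 38.30 cos 63.1° = 17.33 m/s and v_y0 = 38.30 sin 63.1° = 34.16 m/s.
x = vₓ t ⇒ t = 65.0/17.33 = 3.751 s.
Vertical velocity there: v_y = v_y0 − g t = 34.16 − 9.81 × 3.751 = −2.642 m/s.
Speed: √(vₓ² + v_y²) = √(17.33² + 2.642²) = 17.53 m/s.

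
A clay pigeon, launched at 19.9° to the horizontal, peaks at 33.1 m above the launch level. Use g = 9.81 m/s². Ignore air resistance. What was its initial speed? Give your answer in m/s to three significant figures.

74.9 m/s

At the peak v_y = 0, so v_y0 = √(2gH) = √(2 × 9.81 × 33.1) = 25.48 m/s.
v_y0 = v₀ sin θ ⇒ v₀ = 25.48 / sin 19.9° = 74.87 m/s.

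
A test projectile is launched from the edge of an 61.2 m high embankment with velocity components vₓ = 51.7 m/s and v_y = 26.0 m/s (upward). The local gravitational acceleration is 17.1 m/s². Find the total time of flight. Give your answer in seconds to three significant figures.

4.60 s

Vertical motion (up positive, ground at y = 0): 8.550 t² − (26.00) t − 61.2 = 0, so t = (26.00 + √(26.00² + 2·17.1·61.2)) / 17.1 = (26.00 + 52.62) / 17.1 = 4.598 s.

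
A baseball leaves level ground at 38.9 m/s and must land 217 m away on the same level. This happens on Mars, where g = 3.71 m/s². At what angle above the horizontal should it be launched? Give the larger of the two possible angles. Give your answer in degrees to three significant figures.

73.9°

R = v₀² sin 2θ / g gives sin 2θ = gR/v₀² = 3.71·217/38.9² = 0.5320.
2θ = 32.14° or 180° − 32.14° = 147.9°, so θ = 16.07° or 73.93°.
The larger angle is 73.93°.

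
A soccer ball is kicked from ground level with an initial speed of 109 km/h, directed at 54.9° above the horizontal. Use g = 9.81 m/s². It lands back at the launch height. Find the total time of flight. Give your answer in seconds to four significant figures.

5.050 s

Convert: 109 km/h = 109/3.6 = 30.28 m/s.
Resolve: vₓ = 30.28 cos 54.9° = 17.41 m/s and v_y0 = 30.28 sin 54.9° = 24.77 m/s.
It returns to y = 0 when t = 2 v_y0 / g = 2(24.77)/9.81 = 5.050 s.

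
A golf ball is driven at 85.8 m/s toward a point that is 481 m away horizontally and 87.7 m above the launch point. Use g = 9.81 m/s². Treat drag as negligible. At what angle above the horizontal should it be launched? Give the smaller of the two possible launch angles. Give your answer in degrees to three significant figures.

32.2°

Trajectory: y = x tanθ − g x² (1 + tan²θ)/(2v₀²). With x = 481, y = 87.7, v₀ = 85.8, g = 9.81:
154.2 tan²θ − 481 tanθ + (241.9) = 0.
tanθ = [481 ± √(481² − 4 × 154.2 × (241.9))] / (2 × 154.2) = (481 ± 286.8) / 308.3, giving tanθ = 0.6300 or 2.490.
θ = 32.21° or 68.12°; the smaller is 32.21°.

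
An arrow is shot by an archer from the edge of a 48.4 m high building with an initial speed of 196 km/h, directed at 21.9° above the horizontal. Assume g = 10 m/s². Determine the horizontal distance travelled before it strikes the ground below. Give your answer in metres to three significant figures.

Convert: 196 km/h = 196/3.6 = 54.44 m/s.
Horizontal component vₓ = 54.44 cos 21.9° = 50.52 m/s; vertical v_y0 = 54.44 sin 21.9° = 20.31 m/s.
Vertical motion (up positive, ground at y = 0): 5.000 t² − (20.31) t − 48.4 = 0, so t = (20.31 + √(20.31² + 2·10.0·48.4)) / 10.0 = (20.31 + 37.15) / 10.0 = 5.746 s.
Horizontal distance: R = vₓ t = 50.52 × 5.746 = 290.3 m.

290 m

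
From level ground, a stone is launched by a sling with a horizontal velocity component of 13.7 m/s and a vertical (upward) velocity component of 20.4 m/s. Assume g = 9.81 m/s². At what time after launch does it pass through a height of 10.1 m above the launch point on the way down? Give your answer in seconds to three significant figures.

3.58 s

Require v_y0 t − ½ g t² = 10.1, i.e. 4.905 t² − 20.40 t + 10.1 = 0.
Quadratic formula: t = (20.40 ± √218.00) / 9.81 = (20.40 ± 14.76) / 9.81 → t = 0.5744 s or 3.585 s.
The descending-branch root is 3.585 s.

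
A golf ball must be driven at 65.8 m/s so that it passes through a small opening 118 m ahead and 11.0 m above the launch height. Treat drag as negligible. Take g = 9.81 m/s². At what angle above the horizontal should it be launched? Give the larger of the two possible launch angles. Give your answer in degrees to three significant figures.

Trajectory: y = x tanθ − g x² (1 + tan²θ)/(2v₀²). With x = 118, y = 11.0, v₀ = 65.8, g = 9.81:
15.77 tan²θ − 118 tanθ + (26.77) = 0.
tanθ = [118 ± √(118² − 4 × 15.77 × (26.77))] / (2 × 15.77) = (118 ± 110.6) / 31.55, giving tanθ = 0.2342 or 7.246.
θ = 13.18° or 82.14°; the larger is 82.14°.

82.1°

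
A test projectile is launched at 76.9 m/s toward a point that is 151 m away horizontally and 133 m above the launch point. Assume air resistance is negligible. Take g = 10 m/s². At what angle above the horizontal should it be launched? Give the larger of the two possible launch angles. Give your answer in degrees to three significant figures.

Trajectory: y = x tanθ − g x² (1 + tan²θ)/(2v₀²). With x = 151, y = 133, v₀ = 76.9, g = 10.0:
19.28 tan²θ − 151 tanθ + (152.3) = 0.
tanθ = [151 ± √(151² − 4 × 19.28 × (152.3))] / (2 × 19.28) = (151 ± 105.2) / 38.56, giving tanθ = 1.189 or 6.644.
θ = 49.93° or 81.44°; the larger is 81.44°.

81.4°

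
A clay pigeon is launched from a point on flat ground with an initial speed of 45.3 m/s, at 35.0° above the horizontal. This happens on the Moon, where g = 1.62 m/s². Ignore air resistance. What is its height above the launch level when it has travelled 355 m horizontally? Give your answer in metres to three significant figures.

174 m

Components: vₓ = 45.30 cos 35.0° = 37.11 m/s, v_y0 = 45.30 sin 35.0° = 25.98 m/s.
Time to reach x = 355 m: t = x/vₓ = 355/37.11 = 9.567 s.
Height: y = v_y0 t − ½ g t² = 25.98 × 9.567 − 0.8100 × 9.567² = 248.6 − 74.13 = 174.4 m.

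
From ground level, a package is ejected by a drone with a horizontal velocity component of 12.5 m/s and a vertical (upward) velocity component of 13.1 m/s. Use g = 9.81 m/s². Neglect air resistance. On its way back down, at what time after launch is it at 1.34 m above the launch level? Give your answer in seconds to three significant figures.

2.56 s

Set y = v_y0 t − ½ g t² = 1.34: 4.905 t² − 13.10 t + 1.34 = 0.
Quadratic formula: t = (13.10 ± √145.32) / 9.81 = (13.10 ± 12.05) / 9.81 → t = 0.1065 s or 2.564 s.
The descending-branch root is 2.564 s.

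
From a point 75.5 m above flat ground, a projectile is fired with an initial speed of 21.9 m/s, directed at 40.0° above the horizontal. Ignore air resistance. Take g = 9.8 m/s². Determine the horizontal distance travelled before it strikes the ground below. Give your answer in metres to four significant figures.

94.22 m

Horizontal component vₓ = 21.90 cos 40.0° = 16.78 m/s; vertical v_y0 = 21.90 sin 40.0° = 14.08 m/s.
With up positive and y = 0 at the ground: y(t) = 75.5 + (14.08) t − 4.900 t². Setting y = 0 and taking the positive root: t = [14.08 + √(14.08² + 2·9.80·75.5)] / 9.80 = (14.08 + 40.96) / 9.80 = 5.616 s.
Horizontal distance: R = vₓ t = 16.78 × 5.616 = 94.22 m.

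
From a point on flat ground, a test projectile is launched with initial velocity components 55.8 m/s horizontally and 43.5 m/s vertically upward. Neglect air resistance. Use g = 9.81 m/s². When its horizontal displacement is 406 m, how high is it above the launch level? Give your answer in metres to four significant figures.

Time to reach x = 406 m: t = x/vₓ = 406/55.80 = 7.276 s.
Height: y = v_y0 t − ½ g t² = 43.50 × 7.276 − 4.905 × 7.276² = 316.5 − 259.7 = 56.83 m.

56.83 m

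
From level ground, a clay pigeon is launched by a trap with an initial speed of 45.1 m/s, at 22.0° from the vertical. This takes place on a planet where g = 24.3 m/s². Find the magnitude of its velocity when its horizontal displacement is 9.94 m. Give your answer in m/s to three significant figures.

Components: vₓ = 45.10 sin 22.0° = 16.89 m/s, v_y0 = 45.10 cos 22.0° = 41.82 m/s.
x = vₓ t ⇒ t = 9.94/16.89 = 0.5883 s.
Vertical velocity there: v_y = v_y0 − g t = 41.82 − 24.3 × 0.5883 = 27.52 m/s.
Speed: √(vₓ² + v_y²) = √(16.89² + 27.52²) = 32.29 m/s.

32.3 m/s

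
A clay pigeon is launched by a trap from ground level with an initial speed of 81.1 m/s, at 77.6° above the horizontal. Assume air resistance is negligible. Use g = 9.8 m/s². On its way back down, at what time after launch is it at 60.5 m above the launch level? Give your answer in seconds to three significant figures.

15.4 s

Horizontal component vₓ = 81.10 cos 77.6° = 17.42 m/s; vertical v_y0 = 81.10 sin 77.6° = 79.21 m/s.
Require v_y0 t − ½ g t² = 60.5, i.e. 4.900 t² − 79.21 t + 60.5 = 0.
Quadratic formula: t = (79.21 ± √5088.1) / 9.80 = (79.21 ± 71.33) / 9.80 → t = 0.8038 s or 15.36 s.
The descending-branch root is 15.36 s.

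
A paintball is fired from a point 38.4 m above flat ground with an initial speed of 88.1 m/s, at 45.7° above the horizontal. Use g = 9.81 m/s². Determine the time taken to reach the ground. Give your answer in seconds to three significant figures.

13.4 s

vₓ = 88.10 cos 45.7° = 61.53 m/s; v_y0 = 88.10 sin 45.7° = 63.05 m/s.
With up positive and y = 0 at the ground: y(t) = 38.4 + (63.05) t − 4.905 t². Setting y = 0 and taking the positive root: t = [63.05 + √(63.05² + 2·9.81·38.4)] / 9.81 = (63.05 + 68.77) / 9.81 = 13.44 s.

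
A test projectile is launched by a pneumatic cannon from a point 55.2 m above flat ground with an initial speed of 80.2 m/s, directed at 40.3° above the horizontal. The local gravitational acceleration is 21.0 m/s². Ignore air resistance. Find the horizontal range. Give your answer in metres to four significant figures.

357.2 m

Components: vₓ = 80.20 cos 40.3° = 61.17 m/s, v_y0 = 80.20 sin 40.3° = 51.87 m/s.
Vertical motion (up positive, ground at y = 0): 10.50 t² − (51.87) t − 55.2 = 0, so t = (51.87 + √(51.87² + 2·21.0·55.2)) / 21.0 = (51.87 + 70.78) / 21.0 = 5.840 s.
Horizontal distance: R = vₓ t = 61.17 × 5.840 = 357.2 m.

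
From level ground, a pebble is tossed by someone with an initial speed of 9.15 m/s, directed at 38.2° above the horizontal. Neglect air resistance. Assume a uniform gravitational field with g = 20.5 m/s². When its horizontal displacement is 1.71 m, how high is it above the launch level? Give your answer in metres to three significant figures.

0.766 m

vₓ = 9.150 cos 38.2° = 7.191 m/s; v_y0 = 9.150 sin 38.2° = 5.658 m/s.
Time to reach x = 1.71 m: t = x/vₓ = 1.71/7.191 = 0.2378 s.
Height: y = v_y0 t − ½ g t² = 5.658 × 0.2378 − 10.25 × 0.2378² = 1.346 − 0.5797 = 0.7660 m.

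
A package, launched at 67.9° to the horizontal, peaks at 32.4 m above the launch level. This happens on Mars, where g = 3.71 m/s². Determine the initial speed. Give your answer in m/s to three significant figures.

16.7 m/s

At the peak v_y = 0, so v_y0 = √(2gH) = √(2 × 3.71 × 32.4) = 15.51 m/s.
v_y0 = v₀ sin θ ⇒ v₀ = 15.51 / sin 67.9° = 16.73 m/s.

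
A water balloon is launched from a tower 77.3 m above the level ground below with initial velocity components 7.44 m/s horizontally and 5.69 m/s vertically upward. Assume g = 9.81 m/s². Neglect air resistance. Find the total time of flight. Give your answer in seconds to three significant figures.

The projectile lands when y = 77.3 + (5.690) t − ½·9.81·t² = 0. Positive root: t = (5.690 + √(5.690² + 2·9.81·77.3)) / 9.81 = (5.690 + 39.36) / 9.81 = 4.592 s.

4.59 s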